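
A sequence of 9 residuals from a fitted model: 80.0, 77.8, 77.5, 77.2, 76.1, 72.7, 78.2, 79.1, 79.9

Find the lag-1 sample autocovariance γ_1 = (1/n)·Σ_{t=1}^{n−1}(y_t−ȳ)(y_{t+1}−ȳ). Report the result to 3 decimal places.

Mean ȳ = (80.0 + 77.8 + 77.5 + 77.2 + 76.1 + 72.7 + 78.2 + 79.1 + 79.9)/9 = 77.6111
Σ_{t=1}^{8}(y_t−ȳ)(y_{t+1}−ȳ) = 9.9110
γ_1 = 9.9110 / 9 = 1.101

1.101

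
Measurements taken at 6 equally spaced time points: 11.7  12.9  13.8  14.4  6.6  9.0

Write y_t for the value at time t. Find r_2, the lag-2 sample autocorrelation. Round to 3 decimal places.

-0.294

Mean ȳ = (11.7 + 12.9 + 13.8 + 14.4 + 6.6 + 9.0)/6 = 11.4000
Deviations from mean: 0.3000, 1.5000, 2.4000, 3.0000, -4.8000, -2.4000
Numerator Σ_{t=1}^{4}(y_t−ȳ)(y_{t+2}−ȳ) = -13.5000
Denominator Σ(y_t−ȳ)² = 45.9000
r_2 = -13.5000 / 45.9000 = -0.294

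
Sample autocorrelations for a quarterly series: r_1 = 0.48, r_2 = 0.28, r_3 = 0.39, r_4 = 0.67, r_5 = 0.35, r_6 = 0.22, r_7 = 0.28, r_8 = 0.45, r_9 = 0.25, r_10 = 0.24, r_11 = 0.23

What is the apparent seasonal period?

The largest autocorrelation is r_4 = 0.67; the remaining lags stay at or below 0.48. The elevated value at lag 1 (0.48), dropping to 0.28 at lag 2, reflects decaying short-term dependence rather than seasonality.
The dominant spike at lag 4 indicates a seasonal period of 4.

4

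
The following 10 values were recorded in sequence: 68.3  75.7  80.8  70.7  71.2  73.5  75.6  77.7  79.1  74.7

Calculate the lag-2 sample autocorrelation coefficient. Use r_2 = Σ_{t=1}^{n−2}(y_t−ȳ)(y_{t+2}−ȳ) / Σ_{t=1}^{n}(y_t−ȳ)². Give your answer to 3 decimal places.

Mean ȳ = (68.3 + 75.7 + 80.8 + 70.7 + 71.2 + 73.5 + 75.6 + 77.7 + 79.1 + 74.7)/10 = 74.7300
Numerator Σ_{t=1}^{8}(y_t−ȳ)(y_{t+2}−ȳ) = -62.4208
Denominator Σ(y_t−ȳ)² = 138.0210
r_2 = -62.4208 / 138.0210 = -0.452

-0.452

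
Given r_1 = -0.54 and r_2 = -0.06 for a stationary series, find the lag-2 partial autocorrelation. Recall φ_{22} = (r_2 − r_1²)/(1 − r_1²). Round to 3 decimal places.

φ_{22} = (r_2 − r_1²) / (1 − r_1²)
r_1² = (-0.54)² = 0.2916
Numerator = -0.06 − 0.2916 = -0.3516; denominator = 1 − 0.2916 = 0.7084
φ_{22} = -0.3516 / 0.7084 = -0.496

-0.496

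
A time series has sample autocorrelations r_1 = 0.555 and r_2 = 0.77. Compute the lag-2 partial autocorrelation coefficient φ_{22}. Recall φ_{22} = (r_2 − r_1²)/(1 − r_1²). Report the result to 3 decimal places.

0.668

φ_{22} = (r_2 − r_1²) / (1 − r_1²)
r_1² = (0.555)² = 0.308025
Numerator = 0.77 − 0.3080 = 0.4620; denominator = 1 − 0.3080 = 0.6920
φ_{22} = 0.4620 / 0.6920 = 0.668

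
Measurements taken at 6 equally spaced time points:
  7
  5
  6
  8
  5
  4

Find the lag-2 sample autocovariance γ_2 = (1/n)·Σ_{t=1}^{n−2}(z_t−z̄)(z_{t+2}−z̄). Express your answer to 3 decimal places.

Mean z̄ = (7 + 5 + 6 + 8 + 5 + 4)/6 = 5.8333
Deviations: 1.1667, -0.8333, 0.1667, 2.1667, -0.8333, -1.8333
Σ_{t=1}^{4}(z_t−z̄)(z_{t+2}−z̄) = -5.7222
γ_2 = -5.7222 / 6 = -0.954

-0.954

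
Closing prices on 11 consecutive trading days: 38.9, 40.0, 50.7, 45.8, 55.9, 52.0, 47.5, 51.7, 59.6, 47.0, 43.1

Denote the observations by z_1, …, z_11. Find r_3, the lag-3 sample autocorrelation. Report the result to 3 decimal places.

0.052

Mean z̄ = (38.9 + 40.0 + 50.7 + 45.8 + 55.9 + 52.0 + 47.5 + 51.7 + 59.6 + 47.0 + 43.1)/11 = 48.3818
Numerator Σ_{t=1}^{8}(z_t−z̄)(z_{t+3}−z̄) = 21.3572
Denominator Σ(z_t−z̄)² = 409.2564
r_3 = 21.3572 / 409.2564 = 0.052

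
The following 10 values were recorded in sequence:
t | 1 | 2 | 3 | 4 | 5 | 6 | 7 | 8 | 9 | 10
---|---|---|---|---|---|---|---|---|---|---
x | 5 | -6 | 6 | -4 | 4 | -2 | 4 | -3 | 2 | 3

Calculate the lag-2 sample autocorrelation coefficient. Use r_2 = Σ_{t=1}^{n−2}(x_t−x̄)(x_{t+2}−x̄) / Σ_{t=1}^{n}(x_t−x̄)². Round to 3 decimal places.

Mean x̄ = (5 − 6 + 6 − 4 + 4 − 2 + 4 − 3 + 2 + 3)/10 = 0.9000
Numerator Σ_{t=1}^{8}(x_t−x̄)(x_{t+2}−x̄) = 100.8800
Denominator Σ(x_t−x̄)² = 162.9000
r_2 = 100.8800 / 162.9000 = 0.619

0.619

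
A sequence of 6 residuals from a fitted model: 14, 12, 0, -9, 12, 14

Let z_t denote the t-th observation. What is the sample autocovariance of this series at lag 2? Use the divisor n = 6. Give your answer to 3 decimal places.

-45.370

Mean z̄ = (14 + 12 + 0 − 9 + 12 + 14)/6 = 7.1667
Deviations: 6.8333, 4.8333, -7.1667, -16.1667, 4.8333, 6.8333
Σ_{t=1}^{4}(z_t−z̄)(z_{t+2}−z̄) = -272.2222
γ_2 = -272.2222 / 6 = -45.370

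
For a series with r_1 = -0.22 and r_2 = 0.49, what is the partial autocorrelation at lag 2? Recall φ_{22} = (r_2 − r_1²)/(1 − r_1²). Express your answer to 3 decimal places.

φ_{22} = (r_2 − r_1²) / (1 − r_1²)
r_1² = (-0.22)² = 0.0484
Numerator = 0.49 − 0.0484 = 0.4416; denominator = 1 − 0.0484 = 0.9516
φ_{22} = 0.4416 / 0.9516 = 0.464

0.464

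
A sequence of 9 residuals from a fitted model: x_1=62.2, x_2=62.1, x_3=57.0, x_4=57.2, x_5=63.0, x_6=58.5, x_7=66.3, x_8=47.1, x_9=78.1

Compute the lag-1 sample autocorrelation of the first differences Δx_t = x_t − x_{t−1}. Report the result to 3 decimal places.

-0.542

First differences Δx: -0.1, -5.1, 0.2, 5.8, -4.5, 7.8, -19.2, 31.0
Mean of differences = 1.9875
Numerator Σ(Δx_t−Δx̄)(Δx_{t+1}−Δx̄) = -779.6477
Denominator Σ(Δx_t−Δx̄)² = 1438.8288
r_1(Δx) = -779.6477 / 1438.8288 = -0.542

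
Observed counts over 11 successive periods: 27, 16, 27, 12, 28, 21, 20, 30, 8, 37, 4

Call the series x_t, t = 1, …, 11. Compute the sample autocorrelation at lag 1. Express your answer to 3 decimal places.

Mean x̄ = (27 + 16 + 27 + 12 + 28 + 21 + 20 + 30 + 8 + 37 + 4)/11 = 20.9091
Numerator Σ_{t=1}^{10}(x_t−x̄)(x_{t+1}−x̄) = -782.0992
Denominator Σ(x_t−x̄)² = 1022.9091
r_1 = -782.0992 / 1022.9091 = -0.765

-0.765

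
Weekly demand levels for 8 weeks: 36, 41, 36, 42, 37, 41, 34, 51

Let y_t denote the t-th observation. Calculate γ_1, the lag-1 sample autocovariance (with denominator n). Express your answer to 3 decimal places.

Mean ȳ = (36 + 41 + 36 + 42 + 37 + 41 + 34 + 51)/8 = 39.7500
Σ_{t=1}^{7}(y_t−ȳ)(y_{t+1}−ȳ) = -99.3125
γ_1 = -99.3125 / 8 = -12.414

-12.414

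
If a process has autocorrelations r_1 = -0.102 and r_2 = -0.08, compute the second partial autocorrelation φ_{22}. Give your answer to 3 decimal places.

-0.091

φ_{22} = (r_2 − r_1²) / (1 − r_1²)
r_1² = (-0.102)² = 0.010404
Numerator = -0.08 − 0.0104 = -0.0904; denominator = 1 − 0.0104 = 0.9896
φ_{22} = -0.0904 / 0.9896 = -0.091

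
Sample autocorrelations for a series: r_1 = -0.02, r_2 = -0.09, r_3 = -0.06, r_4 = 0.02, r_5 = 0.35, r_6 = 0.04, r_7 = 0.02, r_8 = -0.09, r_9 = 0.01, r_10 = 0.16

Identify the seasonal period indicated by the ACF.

5

The largest autocorrelation is r_5 = 0.35, with a weaker echo at lag 10 (0.16); the remaining lags stay at or below 0.04.
The dominant spike at lag 5 indicates a seasonal period of 5.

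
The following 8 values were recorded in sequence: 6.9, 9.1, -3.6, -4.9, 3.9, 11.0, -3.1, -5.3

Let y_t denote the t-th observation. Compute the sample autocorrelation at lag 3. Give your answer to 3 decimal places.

-0.160

Mean ȳ = (6.9 + 9.1 − 3.6 − 4.9 + 3.9 + 11.0 − 3.1 − 5.3)/8 = 1.7500
Deviations from mean: 5.1500, 7.3500, -5.3500, -6.6500, 2.1500, 9.2500, -4.8500, -7.0500
Σ(y_t−ȳ)(y_{t+3}−ȳ) = (-34.2475) + (15.8025) + (-49.4875) + (32.2525) + (-15.1575) = -50.8375
Denominator Σ(y_t−ȳ)² = 316.8000
r_3 = -50.8375 / 316.8000 = -0.160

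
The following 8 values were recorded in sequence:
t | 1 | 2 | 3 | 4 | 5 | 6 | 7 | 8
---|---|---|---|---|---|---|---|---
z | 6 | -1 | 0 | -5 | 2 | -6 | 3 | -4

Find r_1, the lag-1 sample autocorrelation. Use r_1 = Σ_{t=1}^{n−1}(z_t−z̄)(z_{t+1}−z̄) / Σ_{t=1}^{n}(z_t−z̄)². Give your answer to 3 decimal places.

Mean z̄ = (6 − 1 + 0 − 5 + 2 − 6 + 3 − 4)/8 = -0.6250
Deviations from mean: 6.6250, -0.3750, 0.6250, -4.3750, 2.6250, -5.3750, 3.6250, -3.3750
Numerator Σ_{t=1}^{7}(z_t−z̄)(z_{t+1}−z̄) = -62.7656
Denominator Σ(z_t−z̄)² = 123.8750
r_1 = -62.7656 / 123.8750 = -0.507

-0.507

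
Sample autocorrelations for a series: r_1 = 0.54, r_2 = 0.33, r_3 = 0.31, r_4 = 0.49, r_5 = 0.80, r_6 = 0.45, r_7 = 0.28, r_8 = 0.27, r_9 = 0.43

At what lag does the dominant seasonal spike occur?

5

The largest autocorrelation is r_5 = 0.80; the remaining lags stay at or below 0.54. The elevated value at lag 1 (0.54), dropping to 0.33 at lag 2, reflects decaying short-term dependence rather than seasonality.
The dominant spike at lag 5 indicates a seasonal period of 5.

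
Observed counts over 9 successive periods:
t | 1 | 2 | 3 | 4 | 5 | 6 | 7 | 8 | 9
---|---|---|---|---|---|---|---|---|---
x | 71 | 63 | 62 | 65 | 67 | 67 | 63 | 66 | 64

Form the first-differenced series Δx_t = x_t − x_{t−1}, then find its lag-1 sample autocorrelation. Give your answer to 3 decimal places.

First differences Δx: -8, -1, 3, 2, 0, -4, 3, -2
Mean of differences = -0.8750
Numerator Σ(Δx_t−Δx̄)(Δx_{t+1}−Δx̄) = -5.1406
Denominator Σ(Δx_t−Δx̄)² = 100.8750
r_1(Δx) = -5.1406 / 100.8750 = -0.051

-0.051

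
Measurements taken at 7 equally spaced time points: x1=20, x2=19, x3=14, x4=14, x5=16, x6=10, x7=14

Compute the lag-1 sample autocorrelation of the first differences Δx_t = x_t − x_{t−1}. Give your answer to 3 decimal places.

First differences Δx: -1, -5, 0, 2, -6, 4
Mean of differences = -1.0000
Numerator Σ(Δx_t−Δx̄)(Δx_{t+1}−Δx̄) = -41.0000
Denominator Σ(Δx_t−Δx̄)² = 76.0000
r_1(Δx) = -41.0000 / 76.0000 = -0.539

-0.539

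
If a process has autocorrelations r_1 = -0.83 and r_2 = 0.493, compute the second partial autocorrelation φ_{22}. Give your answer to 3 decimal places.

-0.630

φ_{22} = (r_2 − r_1²) / (1 − r_1²)
r_1² = (-0.83)² = 0.6889
Numerator = 0.493 − 0.6889 = -0.1959; denominator = 1 − 0.6889 = 0.3111
φ_{22} = -0.1959 / 0.3111 = -0.630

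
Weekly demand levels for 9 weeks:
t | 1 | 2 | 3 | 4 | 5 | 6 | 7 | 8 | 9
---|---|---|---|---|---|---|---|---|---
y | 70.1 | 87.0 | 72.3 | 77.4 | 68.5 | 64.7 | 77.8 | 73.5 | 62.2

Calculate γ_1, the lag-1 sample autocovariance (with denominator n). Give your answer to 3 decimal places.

Mean ȳ = (70.1 + 87.0 + 72.3 + 77.4 + 68.5 + 64.7 + 77.8 + 73.5 + 62.2)/9 = 72.6111
Σ_{t=1}^{8}(y_t−ȳ)(y_{t+1}−ȳ) = -74.9546
γ_1 = -74.9546 / 9 = -8.328

-8.328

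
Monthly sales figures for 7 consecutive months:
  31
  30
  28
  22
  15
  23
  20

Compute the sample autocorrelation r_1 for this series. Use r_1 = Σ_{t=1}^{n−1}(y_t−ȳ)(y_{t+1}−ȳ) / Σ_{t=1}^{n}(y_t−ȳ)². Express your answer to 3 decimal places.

Mean ȳ = (31 + 30 + 28 + 22 + 15 + 23 + 20)/7 = 24.1429
Deviations from mean: 6.8571, 5.8571, 3.8571, -2.1429, -9.1429, -1.1429, -4.1429
Σ(y_t−ȳ)(y_{t+1}−ȳ) = (40.1633) + (22.5918) + (-8.2653) + (19.5918) + (10.4490) + (4.7347) = 89.2653
Denominator Σ(y_t−ȳ)² = 202.8571
r_1 = 89.2653 / 202.8571 = 0.440

0.440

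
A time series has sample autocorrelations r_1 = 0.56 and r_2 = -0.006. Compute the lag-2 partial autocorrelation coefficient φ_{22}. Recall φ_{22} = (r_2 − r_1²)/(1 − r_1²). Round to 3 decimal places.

φ_{22} = (r_2 − r_1²) / (1 − r_1²)
r_1² = (0.56)² = 0.3136
Numerator = -0.006 − 0.3136 = -0.3196; denominator = 1 − 0.3136 = 0.6864
φ_{22} = -0.3196 / 0.6864 = -0.466

-0.466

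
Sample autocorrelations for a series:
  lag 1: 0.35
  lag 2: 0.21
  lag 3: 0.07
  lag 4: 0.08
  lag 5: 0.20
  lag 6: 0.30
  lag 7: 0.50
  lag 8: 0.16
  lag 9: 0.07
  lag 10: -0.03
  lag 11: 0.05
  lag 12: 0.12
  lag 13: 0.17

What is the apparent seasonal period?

The largest autocorrelation is r_7 = 0.50; the remaining lags stay at or below 0.35. The elevated value at lag 1 (0.35), dropping to 0.21 at lag 2, reflects decaying short-term dependence rather than seasonality.
The dominant spike at lag 7 indicates a seasonal period of 7.

7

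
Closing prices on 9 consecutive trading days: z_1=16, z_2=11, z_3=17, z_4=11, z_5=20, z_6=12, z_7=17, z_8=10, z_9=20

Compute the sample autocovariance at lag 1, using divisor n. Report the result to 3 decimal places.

-10.754

Mean z̄ = (16 + 11 + 17 + 11 + 20 + 12 + 17 + 10 + 20)/9 = 14.8889
Σ_{t=1}^{8}(z_t−z̄)(z_{t+1}−z̄) = -96.7901
γ_1 = -96.7901 / 9 = -10.754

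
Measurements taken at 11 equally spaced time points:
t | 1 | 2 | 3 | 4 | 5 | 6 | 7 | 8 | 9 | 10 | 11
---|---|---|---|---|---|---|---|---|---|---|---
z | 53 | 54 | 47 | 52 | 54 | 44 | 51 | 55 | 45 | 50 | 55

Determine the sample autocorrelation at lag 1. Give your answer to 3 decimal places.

Mean z̄ = (53 + 54 + 47 + 52 + 54 + 44 + 51 + 55 + 45 + 50 + 55)/11 = 50.9091
Numerator Σ_{t=1}^{10}(z_t−z̄)(z_{t+1}−z̄) = -50.6446
Denominator Σ(z_t−z̄)² = 156.9091
r_1 = -50.6446 / 156.9091 = -0.323

-0.323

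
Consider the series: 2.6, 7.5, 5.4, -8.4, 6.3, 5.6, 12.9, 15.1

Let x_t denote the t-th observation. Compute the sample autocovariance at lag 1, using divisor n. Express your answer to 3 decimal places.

7.172

Mean x̄ = (2.6 + 7.5 + 5.4 − 8.4 + 6.3 + 5.6 + 12.9 + 15.1)/8 = 5.8750
Σ_{t=1}^{7}(x_t−x̄)(x_{t+1}−x̄) = 57.3769
γ_1 = 57.3769 / 8 = 7.172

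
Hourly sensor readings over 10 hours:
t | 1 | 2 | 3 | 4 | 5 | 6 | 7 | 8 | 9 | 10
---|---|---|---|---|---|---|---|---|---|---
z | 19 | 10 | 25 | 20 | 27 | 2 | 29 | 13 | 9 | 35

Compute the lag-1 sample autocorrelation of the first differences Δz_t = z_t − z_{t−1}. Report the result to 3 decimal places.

First differences Δz: -9, 15, -5, 7, -25, 27, -16, -4, 26
Mean of differences = 1.7778
Numerator Σ(Δz_t−Δz̄)(Δz_{t+1}−Δz̄) = -1568.3827
Denominator Σ(Δz_t−Δz̄)² = 2653.5556
r_1(Δz) = -1568.3827 / 2653.5556 = -0.591

-0.591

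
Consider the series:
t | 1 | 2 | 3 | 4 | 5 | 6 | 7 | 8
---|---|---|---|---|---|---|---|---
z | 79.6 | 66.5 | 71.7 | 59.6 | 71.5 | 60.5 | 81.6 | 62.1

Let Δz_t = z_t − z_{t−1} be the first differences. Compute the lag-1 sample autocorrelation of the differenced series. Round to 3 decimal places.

-0.733

First differences Δz: -13.1, 5.2, -12.1, 11.9, -11.0, 21.1, -19.5
Mean of differences = -2.5000
Numerator Σ(Δz_t−Δz̄)(Δz_{t+1}−Δz̄) = -1017.9800
Denominator Σ(Δz_t−Δz̄)² = 1389.3800
r_1(Δz) = -1017.9800 / 1389.3800 = -0.733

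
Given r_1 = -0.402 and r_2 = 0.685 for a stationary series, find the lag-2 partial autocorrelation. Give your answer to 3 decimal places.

φ_{22} = (r_2 − r_1²) / (1 − r_1²)
r_1² = (-0.402)² = 0.161604
Numerator = 0.685 − 0.1616 = 0.5234; denominator = 1 − 0.1616 = 0.8384
φ_{22} = 0.5234 / 0.8384 = 0.624

0.624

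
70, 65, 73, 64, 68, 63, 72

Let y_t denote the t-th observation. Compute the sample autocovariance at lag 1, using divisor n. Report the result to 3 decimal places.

-8.860

Mean ȳ = (70 + 65 + 73 + 64 + 68 + 63 + 72)/7 = 67.8571
Σ_{t=1}^{6}(y_t−ȳ)(y_{t+1}−ȳ) = -62.0204
γ_1 = -62.0204 / 7 = -8.860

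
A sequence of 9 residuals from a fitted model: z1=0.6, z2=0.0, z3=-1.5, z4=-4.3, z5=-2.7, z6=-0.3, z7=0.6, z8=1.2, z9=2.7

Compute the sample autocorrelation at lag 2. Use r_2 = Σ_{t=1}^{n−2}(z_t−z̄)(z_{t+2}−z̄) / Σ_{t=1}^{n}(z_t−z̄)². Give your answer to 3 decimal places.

Mean z̄ = (0.6 + 0.0 − 1.5 − 4.3 − 2.7 − 0.3 + 0.6 + 1.2 + 2.7)/9 = -0.4111
Numerator Σ_{t=1}^{7}(z_t−z̄)(z_{t+2}−z̄) = 0.3709
Denominator Σ(z_t−z̄)² = 36.0489
r_2 = 0.3709 / 36.0489 = 0.010

0.010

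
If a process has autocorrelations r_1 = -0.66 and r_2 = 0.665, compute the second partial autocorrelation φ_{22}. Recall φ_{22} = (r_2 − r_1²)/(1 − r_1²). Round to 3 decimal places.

φ_{22} = (r_2 − r_1²) / (1 − r_1²)
r_1² = (-0.66)² = 0.4356
Numerator = 0.665 − 0.4356 = 0.2294; denominator = 1 − 0.4356 = 0.5644
φ_{22} = 0.2294 / 0.5644 = 0.406

0.406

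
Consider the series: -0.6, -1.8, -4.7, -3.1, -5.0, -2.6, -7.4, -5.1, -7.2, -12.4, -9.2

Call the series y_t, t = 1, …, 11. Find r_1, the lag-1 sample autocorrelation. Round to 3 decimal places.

0.464

Mean ȳ = (-0.6 − 1.8 − 4.7 − 3.1 − 5.0 − 2.6 − 7.4 − 5.1 − 7.2 − 12.4 − 9.2)/11 = -5.3727
Numerator Σ_{t=1}^{10}(y_t−ȳ)(y_{t+1}−ȳ) = 55.9283
Denominator Σ(y_t−ȳ)² = 120.5418
r_1 = 55.9283 / 120.5418 = 0.464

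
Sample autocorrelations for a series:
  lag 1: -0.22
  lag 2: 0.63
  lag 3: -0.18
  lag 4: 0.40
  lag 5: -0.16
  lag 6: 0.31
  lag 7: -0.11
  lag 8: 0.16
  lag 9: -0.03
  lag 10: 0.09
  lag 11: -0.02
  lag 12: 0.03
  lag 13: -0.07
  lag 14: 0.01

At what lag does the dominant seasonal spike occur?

The largest autocorrelation is r_2 = 0.63, with weaker echoes at lags 4 (0.40), 6 (0.31) and 8 (0.16); the remaining lags stay at or below 0.09.
The dominant spike at lag 2 indicates a seasonal period of 2.

2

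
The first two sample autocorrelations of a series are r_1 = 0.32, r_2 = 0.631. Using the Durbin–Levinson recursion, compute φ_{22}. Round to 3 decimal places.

0.589

φ_{22} = (r_2 − r_1²) / (1 − r_1²)
r_1² = (0.32)² = 0.1024
Numerator = 0.631 − 0.1024 = 0.5286; denominator = 1 − 0.1024 = 0.8976
φ_{22} = 0.5286 / 0.8976 = 0.589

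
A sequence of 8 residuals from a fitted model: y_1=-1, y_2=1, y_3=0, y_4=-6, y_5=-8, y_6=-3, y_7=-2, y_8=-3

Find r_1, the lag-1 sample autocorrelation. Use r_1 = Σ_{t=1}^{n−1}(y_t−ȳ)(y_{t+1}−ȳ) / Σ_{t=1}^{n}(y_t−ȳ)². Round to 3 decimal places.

0.408

Mean ȳ = (-1 + 1 + 0 − 6 − 8 − 3 − 2 − 3)/8 = -2.7500
Deviations from mean: 1.7500, 3.7500, 2.7500, -3.2500, -5.2500, -0.2500, 0.7500, -0.2500
Σ(y_t−ȳ)(y_{t+1}−ȳ) = (6.5625) + (10.3125) + (-8.9375) + (17.0625) + (1.3125) + (-0.1875) + (-0.1875) = 25.9375
Denominator Σ(y_t−ȳ)² = 63.5000
r_1 = 25.9375 / 63.5000 = 0.408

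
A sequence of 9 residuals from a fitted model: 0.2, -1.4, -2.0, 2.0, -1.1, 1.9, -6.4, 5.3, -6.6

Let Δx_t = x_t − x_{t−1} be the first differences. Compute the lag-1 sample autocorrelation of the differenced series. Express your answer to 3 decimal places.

-0.737

First differences Δx: -1.6, -0.6, 4.0, -3.1, 3.0, -8.3, 11.7, -11.9
Mean of differences = -0.8500
Numerator Σ(Δx_t−Δx̄)(Δx_{t+1}−Δx̄) = -279.4075
Denominator Σ(Δx_t−Δx̄)² = 379.1400
r_1(Δx) = -279.4075 / 379.1400 = -0.737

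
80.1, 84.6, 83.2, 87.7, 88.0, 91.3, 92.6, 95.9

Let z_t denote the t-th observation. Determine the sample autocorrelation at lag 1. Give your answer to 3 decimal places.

Mean z̄ = (80.1 + 84.6 + 83.2 + 87.7 + 88.0 + 91.3 + 92.6 + 95.9)/8 = 87.9250
Numerator Σ_{t=1}^{7}(z_t−z̄)(z_{t+1}−z̄) = 96.0894
Denominator Σ(z_t−z̄)² = 191.5150
r_1 = 96.0894 / 191.5150 = 0.502

0.502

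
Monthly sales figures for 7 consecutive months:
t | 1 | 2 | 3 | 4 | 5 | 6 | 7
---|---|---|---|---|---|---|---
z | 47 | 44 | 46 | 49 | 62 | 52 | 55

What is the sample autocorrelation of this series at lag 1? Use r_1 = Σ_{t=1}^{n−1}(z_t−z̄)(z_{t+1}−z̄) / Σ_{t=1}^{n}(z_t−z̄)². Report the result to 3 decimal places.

Mean z̄ = (47 + 44 + 46 + 49 + 62 + 52 + 55)/7 = 50.7143
Σ(z_t−z̄)(z_{t+1}−z̄) = (24.9388) + (31.6531) + (8.0816) + (-19.3469) + (14.5102) + (5.5102) = 65.3469
Denominator Σ(z_t−z̄)² = 231.4286
r_1 = 65.3469 / 231.4286 = 0.282

0.282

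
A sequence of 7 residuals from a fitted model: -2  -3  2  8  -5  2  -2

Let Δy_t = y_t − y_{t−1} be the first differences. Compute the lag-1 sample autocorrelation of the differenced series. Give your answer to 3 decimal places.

First differences Δy: -1, 5, 6, -13, 7, -4
Mean of differences = 0.0000
Numerator Σ(Δy_t−Δȳ)(Δy_{t+1}−Δȳ) = -172.0000
Denominator Σ(Δy_t−Δȳ)² = 296.0000
r_1(Δy) = -172.0000 / 296.0000 = -0.581

-0.581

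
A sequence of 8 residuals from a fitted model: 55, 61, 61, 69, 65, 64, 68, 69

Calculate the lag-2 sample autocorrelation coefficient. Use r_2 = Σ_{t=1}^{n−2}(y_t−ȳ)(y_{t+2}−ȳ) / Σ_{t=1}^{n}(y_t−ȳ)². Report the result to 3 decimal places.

Mean ȳ = (55 + 61 + 61 + 69 + 65 + 64 + 68 + 69)/8 = 64.0000
Deviations from mean: -9.0000, -3.0000, -3.0000, 5.0000, 1.0000, 0.0000, 4.0000, 5.0000
Σ(y_t−ȳ)(y_{t+2}−ȳ) = (27.0000) + (-15.0000) + (-3.0000) + (0.0000) + (4.0000) + (0.0000) = 13.0000
Denominator Σ(y_t−ȳ)² = 166.0000
r_2 = 13.0000 / 166.0000 = 0.078

0.078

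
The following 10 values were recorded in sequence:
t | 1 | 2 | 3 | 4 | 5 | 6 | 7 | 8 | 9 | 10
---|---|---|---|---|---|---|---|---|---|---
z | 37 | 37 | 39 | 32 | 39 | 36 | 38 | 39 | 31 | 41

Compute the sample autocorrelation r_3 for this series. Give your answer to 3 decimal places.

Mean z̄ = (37 + 37 + 39 + 32 + 39 + 36 + 38 + 39 + 31 + 41)/10 = 36.9000
Σ(z_t−z̄)(z_{t+3}−z̄) = (-0.4900) + (0.2100) + (-1.8900) + (-5.3900) + (4.4100) + (5.3100) + (4.5100) = 6.6700
Denominator Σ(z_t−z̄)² = 90.9000
r_3 = 6.6700 / 90.9000 = 0.073

0.073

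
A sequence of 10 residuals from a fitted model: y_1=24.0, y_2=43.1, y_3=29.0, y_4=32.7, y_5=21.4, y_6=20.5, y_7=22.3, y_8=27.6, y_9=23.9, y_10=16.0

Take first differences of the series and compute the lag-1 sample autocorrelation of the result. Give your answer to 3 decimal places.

First differences Δy: 19.1, -14.1, 3.7, -11.3, -0.9, 1.8, 5.3, -3.7, -7.9
Mean of differences = -0.8889
Numerator Σ(Δy_t−Δȳ)(Δy_{t+1}−Δȳ) = -353.4368
Denominator Σ(Δy_t−Δȳ)² = 806.1289
r_1(Δy) = -353.4368 / 806.1289 = -0.438

-0.438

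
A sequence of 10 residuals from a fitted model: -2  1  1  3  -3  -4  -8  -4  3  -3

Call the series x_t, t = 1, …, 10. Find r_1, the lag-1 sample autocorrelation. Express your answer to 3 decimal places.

Mean x̄ = (-2 + 1 + 1 + 3 − 3 − 4 − 8 − 4 + 3 − 3)/10 = -1.6000
Numerator Σ_{t=1}^{9}(x_t−x̄)(x_{t+1}−x̄) = 27.8400
Denominator Σ(x_t−x̄)² = 112.4000
r_1 = 27.8400 / 112.4000 = 0.248

0.248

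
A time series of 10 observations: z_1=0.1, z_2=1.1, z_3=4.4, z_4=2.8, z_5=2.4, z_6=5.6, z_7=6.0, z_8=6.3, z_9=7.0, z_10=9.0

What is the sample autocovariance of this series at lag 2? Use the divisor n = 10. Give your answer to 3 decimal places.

1.525

Mean z̄ = (0.1 + 1.1 + 4.4 + 2.8 + 2.4 + 5.6 + 6.0 + 6.3 + 7.0 + 9.0)/10 = 4.4700
Σ_{t=1}^{8}(z_t−z̄)(z_{t+2}−z̄) = 15.2532
γ_2 = 15.2532 / 10 = 1.525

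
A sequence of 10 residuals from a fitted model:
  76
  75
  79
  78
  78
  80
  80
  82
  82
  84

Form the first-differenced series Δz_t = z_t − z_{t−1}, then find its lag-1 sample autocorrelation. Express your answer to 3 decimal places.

-0.656

First differences Δz: -1, 4, -1, 0, 2, 0, 2, 0, 2
Mean of differences = 0.8889
Numerator Σ(Δz_t−Δz̄)(Δz_{t+1}−Δz̄) = -15.0123
Denominator Σ(Δz_t−Δz̄)² = 22.8889
r_1(Δz) = -15.0123 / 22.8889 = -0.656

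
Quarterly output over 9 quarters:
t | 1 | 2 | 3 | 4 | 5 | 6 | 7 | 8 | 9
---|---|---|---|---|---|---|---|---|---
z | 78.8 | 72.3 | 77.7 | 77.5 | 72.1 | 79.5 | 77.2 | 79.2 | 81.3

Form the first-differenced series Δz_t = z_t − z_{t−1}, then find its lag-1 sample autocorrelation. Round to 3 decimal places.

-0.563

First differences Δz: -6.5, 5.4, -0.2, -5.4, 7.4, -2.3, 2.0, 2.1
Mean of differences = 0.3125
Numerator Σ(Δz_t−Δz̄)(Δz_{t+1}−Δz̄) = -94.7339
Denominator Σ(Δz_t−Δz̄)² = 168.2888
r_1(Δz) = -94.7339 / 168.2888 = -0.563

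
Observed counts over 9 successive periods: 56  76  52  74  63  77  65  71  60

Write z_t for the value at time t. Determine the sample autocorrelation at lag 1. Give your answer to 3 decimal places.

Mean z̄ = (56 + 76 + 52 + 74 + 63 + 77 + 65 + 71 + 60)/9 = 66.0000
Numerator Σ_{t=1}^{8}(z_t−z̄)(z_{t+1}−z̄) = -455.0000
Denominator Σ(z_t−z̄)² = 652.0000
r_1 = -455.0000 / 652.0000 = -0.698

-0.698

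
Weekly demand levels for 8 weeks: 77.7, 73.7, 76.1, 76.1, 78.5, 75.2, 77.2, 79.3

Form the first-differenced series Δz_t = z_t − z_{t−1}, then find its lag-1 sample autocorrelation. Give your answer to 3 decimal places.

First differences Δz: -4.0, 2.4, 0.0, 2.4, -3.3, 2.0, 2.1
Mean of differences = 0.2286
Numerator Σ(Δz_t−Δz̄)(Δz_{t+1}−Δz̄) = -20.7722
Denominator Σ(Δz_t−Δz̄)² = 46.4543
r_1(Δz) = -20.7722 / 46.4543 = -0.447

-0.447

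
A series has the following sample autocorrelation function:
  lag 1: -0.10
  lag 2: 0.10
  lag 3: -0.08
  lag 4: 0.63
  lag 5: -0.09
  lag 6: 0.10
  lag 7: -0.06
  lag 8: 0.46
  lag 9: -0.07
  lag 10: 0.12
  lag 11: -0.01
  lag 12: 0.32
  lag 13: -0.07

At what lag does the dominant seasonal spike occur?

The largest autocorrelation is r_4 = 0.63, with weaker echoes at lags 8 (0.46) and 12 (0.32); the remaining lags stay at or below 0.12.
The dominant spike at lag 4 indicates a seasonal period of 4.

4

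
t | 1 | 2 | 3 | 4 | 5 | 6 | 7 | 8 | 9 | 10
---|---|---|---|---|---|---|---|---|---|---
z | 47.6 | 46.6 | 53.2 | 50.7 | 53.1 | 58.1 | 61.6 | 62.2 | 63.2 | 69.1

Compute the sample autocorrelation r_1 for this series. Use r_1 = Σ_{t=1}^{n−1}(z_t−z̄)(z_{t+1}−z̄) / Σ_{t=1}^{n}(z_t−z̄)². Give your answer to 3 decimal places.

Mean z̄ = (47.6 + 46.6 + 53.2 + 50.7 + 53.1 + 58.1 + 61.6 + 62.2 + 63.2 + 69.1)/10 = 56.5400
Numerator Σ_{t=1}^{9}(z_t−z̄)(z_{t+1}−z̄) = 314.1704
Denominator Σ(z_t−z̄)² = 498.0040
r_1 = 314.1704 / 498.0040 = 0.631

0.631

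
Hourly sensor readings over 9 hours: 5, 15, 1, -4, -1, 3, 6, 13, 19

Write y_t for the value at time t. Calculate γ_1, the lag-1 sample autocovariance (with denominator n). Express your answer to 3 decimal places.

Mean ȳ = (5 + 15 + 1 − 4 − 1 + 3 + 6 + 13 + 19)/9 = 6.3333
Σ_{t=1}^{8}(y_t−ȳ)(y_{t+1}−ȳ) = 180.8889
γ_1 = 180.8889 / 9 = 20.099

20.099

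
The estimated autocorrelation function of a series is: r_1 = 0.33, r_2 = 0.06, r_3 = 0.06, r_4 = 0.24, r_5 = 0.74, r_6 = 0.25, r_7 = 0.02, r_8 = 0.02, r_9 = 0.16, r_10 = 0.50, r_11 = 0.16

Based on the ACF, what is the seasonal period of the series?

The largest autocorrelation is r_5 = 0.74, with a weaker echo at lag 10 (0.50); the remaining lags stay at or below 0.33. The elevated value at lag 1 (0.33), dropping to 0.06 at lag 2, reflects decaying short-term dependence rather than seasonality.
The dominant spike at lag 5 indicates a seasonal period of 5.

5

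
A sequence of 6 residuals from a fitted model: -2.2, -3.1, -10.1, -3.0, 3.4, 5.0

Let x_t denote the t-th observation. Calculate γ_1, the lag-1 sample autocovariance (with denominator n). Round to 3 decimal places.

8.520

Mean x̄ = (-2.2 − 3.1 − 10.1 − 3.0 + 3.4 + 5.0)/6 = -1.6667
Deviations: -0.5333, -1.4333, -8.4333, -1.3333, 5.0667, 6.6667
Σ_{t=1}^{5}(x_t−x̄)(x_{t+1}−x̄) = 51.1189
γ_1 = 51.1189 / 6 = 8.520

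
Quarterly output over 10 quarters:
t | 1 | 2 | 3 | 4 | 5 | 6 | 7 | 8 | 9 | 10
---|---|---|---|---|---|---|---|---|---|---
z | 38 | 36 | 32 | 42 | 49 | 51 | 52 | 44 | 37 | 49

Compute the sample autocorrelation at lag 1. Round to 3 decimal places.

Mean z̄ = (38 + 36 + 32 + 42 + 49 + 51 + 52 + 44 + 37 + 49)/10 = 43.0000
Numerator Σ_{t=1}^{9}(z_t−z̄)(z_{t+1}−z̄) = 204.0000
Denominator Σ(z_t−z̄)² = 450.0000
r_1 = 204.0000 / 450.0000 = 0.453

0.453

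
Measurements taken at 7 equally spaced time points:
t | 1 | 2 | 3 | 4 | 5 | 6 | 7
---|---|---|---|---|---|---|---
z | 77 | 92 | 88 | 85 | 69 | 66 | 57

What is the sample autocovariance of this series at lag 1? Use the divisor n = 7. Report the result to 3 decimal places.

72.458

Mean z̄ = (77 + 92 + 88 + 85 + 69 + 66 + 57)/7 = 76.2857
Σ_{t=1}^{6}(z_t−z̄)(z_{t+1}−z̄) = 507.2041
γ_1 = 507.2041 / 7 = 72.458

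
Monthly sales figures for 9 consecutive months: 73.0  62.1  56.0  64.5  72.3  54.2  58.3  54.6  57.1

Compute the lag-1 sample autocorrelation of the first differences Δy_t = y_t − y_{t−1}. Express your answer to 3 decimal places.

First differences Δy: -10.9, -6.1, 8.5, 7.8, -18.1, 4.1, -3.7, 2.5
Mean of differences = -1.9875
Numerator Σ(Δy_t−Δȳ)(Δy_{t+1}−Δȳ) = -177.7264
Denominator Σ(Δy_t−Δȳ)² = 621.8688
r_1(Δy) = -177.7264 / 621.8688 = -0.286

-0.286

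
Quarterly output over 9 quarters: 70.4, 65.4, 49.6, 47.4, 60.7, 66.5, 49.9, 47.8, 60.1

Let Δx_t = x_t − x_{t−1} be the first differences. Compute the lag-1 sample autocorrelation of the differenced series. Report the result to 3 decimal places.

First differences Δx: -5.0, -15.8, -2.2, 13.3, 5.8, -16.6, -2.1, 12.3
Mean of differences = -1.2875
Numerator Σ(Δx_t−Δx̄)(Δx_{t+1}−Δx̄) = 50.0723
Denominator Σ(Δx_t−Δx̄)² = 908.0088
r_1(Δx) = 50.0723 / 908.0088 = 0.055

0.055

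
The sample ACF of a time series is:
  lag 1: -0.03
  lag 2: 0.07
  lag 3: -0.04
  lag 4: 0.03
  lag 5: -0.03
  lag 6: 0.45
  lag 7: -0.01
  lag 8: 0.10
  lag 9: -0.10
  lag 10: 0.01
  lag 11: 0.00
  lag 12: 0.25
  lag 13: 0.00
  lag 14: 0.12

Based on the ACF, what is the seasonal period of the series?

The largest autocorrelation is r_6 = 0.45, with a weaker echo at lag 12 (0.25); the remaining lags stay at or below 0.12.
The dominant spike at lag 6 indicates a seasonal period of 6.

6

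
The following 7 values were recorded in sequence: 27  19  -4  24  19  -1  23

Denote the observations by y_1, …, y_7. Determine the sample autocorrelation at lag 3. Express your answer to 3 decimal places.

0.530

Mean ȳ = (27 + 19 − 4 + 24 + 19 − 1 + 23)/7 = 15.2857
Numerator Σ_{t=1}^{4}(y_t−ȳ)(y_{t+3}−ȳ) = 497.1837
Denominator Σ(y_t−ȳ)² = 937.4286
r_3 = 497.1837 / 937.4286 = 0.530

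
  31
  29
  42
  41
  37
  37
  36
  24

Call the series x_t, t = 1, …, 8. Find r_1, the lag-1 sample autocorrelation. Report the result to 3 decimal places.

Mean x̄ = (31 + 29 + 42 + 41 + 37 + 37 + 36 + 24)/8 = 34.6250
Deviations from mean: -3.6250, -5.6250, 7.3750, 6.3750, 2.3750, 2.3750, 1.3750, -10.6250
Numerator Σ_{t=1}^{7}(x_t−x̄)(x_{t+1}−x̄) = 35.3594
Denominator Σ(x_t−x̄)² = 265.8750
r_1 = 35.3594 / 265.8750 = 0.133

0.133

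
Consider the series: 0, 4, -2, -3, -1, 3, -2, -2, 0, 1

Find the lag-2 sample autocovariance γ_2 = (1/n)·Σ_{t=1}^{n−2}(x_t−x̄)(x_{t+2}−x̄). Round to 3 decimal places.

-2.648

Mean x̄ = (0 + 4 − 2 − 3 − 1 + 3 − 2 − 2 + 0 + 1)/10 = -0.2000
Σ_{t=1}^{8}(x_t−x̄)(x_{t+2}−x̄) = -26.4800
γ_2 = -26.4800 / 10 = -2.648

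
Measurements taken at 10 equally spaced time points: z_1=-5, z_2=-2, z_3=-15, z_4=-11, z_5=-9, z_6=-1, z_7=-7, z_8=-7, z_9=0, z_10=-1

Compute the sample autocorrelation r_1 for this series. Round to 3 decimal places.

0.154

Mean z̄ = (-5 − 2 − 15 − 11 − 9 − 1 − 7 − 7 + 0 − 1)/10 = -5.8000
Numerator Σ_{t=1}^{9}(z_t−z̄)(z_{t+1}−z̄) = 33.7600
Denominator Σ(z_t−z̄)² = 219.6000
r_1 = 33.7600 / 219.6000 = 0.154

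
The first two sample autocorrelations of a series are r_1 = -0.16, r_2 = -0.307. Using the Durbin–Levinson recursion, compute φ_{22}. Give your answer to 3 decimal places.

φ_{22} = (r_2 − r_1²) / (1 − r_1²)
r_1² = (-0.16)² = 0.0256
Numerator = -0.307 − 0.0256 = -0.3326; denominator = 1 − 0.0256 = 0.9744
φ_{22} = -0.3326 / 0.9744 = -0.341

-0.341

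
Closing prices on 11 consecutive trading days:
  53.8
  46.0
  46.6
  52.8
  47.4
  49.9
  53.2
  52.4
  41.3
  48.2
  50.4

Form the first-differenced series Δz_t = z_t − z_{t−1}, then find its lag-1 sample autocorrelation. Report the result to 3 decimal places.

-0.293

First differences Δz: -7.8, 0.6, 6.2, -5.4, 2.5, 3.3, -0.8, -11.1, 6.9, 2.2
Mean of differences = -0.3400
Numerator Σ(Δz_t−Δz̄)(Δz_{t+1}−Δz̄) = -94.2276
Denominator Σ(Δz_t−Δz̄)² = 321.0840
r_1(Δz) = -94.2276 / 321.0840 = -0.293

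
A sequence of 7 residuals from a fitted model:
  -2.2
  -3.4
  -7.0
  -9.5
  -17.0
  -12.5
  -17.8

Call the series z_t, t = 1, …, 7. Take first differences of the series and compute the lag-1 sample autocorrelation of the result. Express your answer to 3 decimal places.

-0.661

First differences Δz: -1.2, -3.6, -2.5, -7.5, 4.5, -5.3
Mean of differences = -2.6000
Numerator Σ(Δz_t−Δz̄)(Δz_{t+1}−Δz̄) = -55.9500
Denominator Σ(Δz_t−Δz̄)² = 84.6800
r_1(Δz) = -55.9500 / 84.6800 = -0.661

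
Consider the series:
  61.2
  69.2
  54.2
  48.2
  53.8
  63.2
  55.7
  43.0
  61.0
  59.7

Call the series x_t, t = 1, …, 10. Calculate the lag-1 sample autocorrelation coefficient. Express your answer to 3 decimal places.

0.028

Mean x̄ = (61.2 + 69.2 + 54.2 + 48.2 + 53.8 + 63.2 + 55.7 + 43.0 + 61.0 + 59.7)/10 = 56.9200
Numerator Σ_{t=1}^{9}(x_t−x̄)(x_{t+1}−x̄) = 14.3576
Denominator Σ(x_t−x̄)² = 521.3560
r_1 = 14.3576 / 521.3560 = 0.028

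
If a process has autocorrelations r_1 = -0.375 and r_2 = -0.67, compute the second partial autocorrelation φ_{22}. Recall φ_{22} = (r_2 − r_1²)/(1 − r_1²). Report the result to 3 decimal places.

φ_{22} = (r_2 − r_1²) / (1 − r_1²)
r_1² = (-0.375)² = 0.140625
Numerator = -0.67 − 0.1406 = -0.8106; denominator = 1 − 0.1406 = 0.8594
φ_{22} = -0.8106 / 0.8594 = -0.943

-0.943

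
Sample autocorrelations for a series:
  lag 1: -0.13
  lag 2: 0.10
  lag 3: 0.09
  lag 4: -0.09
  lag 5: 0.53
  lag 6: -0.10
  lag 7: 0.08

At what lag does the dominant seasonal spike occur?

5

The largest autocorrelation is r_5 = 0.53; the remaining lags stay at or below 0.10.
The dominant spike at lag 5 indicates a seasonal period of 5.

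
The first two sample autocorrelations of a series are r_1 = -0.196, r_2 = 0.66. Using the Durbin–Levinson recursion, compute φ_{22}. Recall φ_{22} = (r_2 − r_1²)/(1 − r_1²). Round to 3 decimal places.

0.646

φ_{22} = (r_2 − r_1²) / (1 − r_1²)
r_1² = (-0.196)² = 0.038416
Numerator = 0.66 − 0.0384 = 0.6216; denominator = 1 − 0.0384 = 0.9616
φ_{22} = 0.6216 / 0.9616 = 0.646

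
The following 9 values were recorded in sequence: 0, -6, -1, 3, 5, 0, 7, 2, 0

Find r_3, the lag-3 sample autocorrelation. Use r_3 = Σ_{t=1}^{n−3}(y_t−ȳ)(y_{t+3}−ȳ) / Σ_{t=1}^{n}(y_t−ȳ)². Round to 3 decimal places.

-0.103

Mean ȳ = (0 − 6 − 1 + 3 + 5 + 0 + 7 + 2 + 0)/9 = 1.1111
Numerator Σ_{t=1}^{6}(y_t−ȳ)(y_{t+3}−ȳ) = -11.5926
Denominator Σ(y_t−ȳ)² = 112.8889
r_3 = -11.5926 / 112.8889 = -0.103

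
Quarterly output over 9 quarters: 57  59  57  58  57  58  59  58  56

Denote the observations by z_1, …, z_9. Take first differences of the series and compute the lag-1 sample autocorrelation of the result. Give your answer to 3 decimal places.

-0.364

First differences Δz: 2, -2, 1, -1, 1, 1, -1, -2
Mean of differences = -0.1250
Numerator Σ(Δz_t−Δz̄)(Δz_{t+1}−Δz̄) = -6.1406
Denominator Σ(Δz_t−Δz̄)² = 16.8750
r_1(Δz) = -6.1406 / 16.8750 = -0.364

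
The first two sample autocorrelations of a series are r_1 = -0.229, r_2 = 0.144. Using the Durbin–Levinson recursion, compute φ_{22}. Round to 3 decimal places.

0.097

φ_{22} = (r_2 − r_1²) / (1 − r_1²)
r_1² = (-0.229)² = 0.052441
Numerator = 0.144 − 0.0524 = 0.0916; denominator = 1 − 0.0524 = 0.9476
φ_{22} = 0.0916 / 0.9476 = 0.097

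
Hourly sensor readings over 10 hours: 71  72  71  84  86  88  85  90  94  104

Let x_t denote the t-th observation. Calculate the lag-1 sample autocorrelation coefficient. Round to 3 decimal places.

0.570

Mean x̄ = (71 + 72 + 71 + 84 + 86 + 88 + 85 + 90 + 94 + 104)/10 = 84.5000
Numerator Σ_{t=1}^{9}(x_t−x̄)(x_{t+1}−x̄) = 590.7500
Denominator Σ(x_t−x̄)² = 1036.5000
r_1 = 590.7500 / 1036.5000 = 0.570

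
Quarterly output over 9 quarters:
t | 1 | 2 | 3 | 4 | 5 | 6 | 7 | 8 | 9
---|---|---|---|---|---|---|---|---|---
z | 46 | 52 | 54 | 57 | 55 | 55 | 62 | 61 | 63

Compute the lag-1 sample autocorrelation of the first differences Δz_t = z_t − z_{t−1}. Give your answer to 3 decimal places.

First differences Δz: 6, 2, 3, -2, 0, 7, -1, 2
Mean of differences = 2.1250
Numerator Σ(Δz_t−Δz̄)(Δz_{t+1}−Δz̄) = -20.6406
Denominator Σ(Δz_t−Δz̄)² = 70.8750
r_1(Δz) = -20.6406 / 70.8750 = -0.291

-0.291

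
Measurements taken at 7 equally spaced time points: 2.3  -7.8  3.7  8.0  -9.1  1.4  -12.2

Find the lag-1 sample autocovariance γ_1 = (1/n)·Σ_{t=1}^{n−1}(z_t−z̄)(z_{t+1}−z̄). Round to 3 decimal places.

Mean z̄ = (2.3 − 7.8 + 3.7 + 8.0 − 9.1 + 1.4 − 12.2)/7 = -1.9571
Deviations: 4.2571, -5.8429, 5.6571, 9.9571, -7.1429, 3.3571, -10.2429
Σ_{t=1}^{6}(z_t−z̄)(z_{t+1}−z̄) = -131.0876
γ_1 = -131.0876 / 7 = -18.727

-18.727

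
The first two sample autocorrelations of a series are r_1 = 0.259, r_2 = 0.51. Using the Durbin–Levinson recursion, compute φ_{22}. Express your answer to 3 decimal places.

φ_{22} = (r_2 − r_1²) / (1 − r_1²)
r_1² = (0.259)² = 0.067081
Numerator = 0.51 − 0.0671 = 0.4429; denominator = 1 − 0.0671 = 0.9329
φ_{22} = 0.4429 / 0.9329 = 0.475

0.475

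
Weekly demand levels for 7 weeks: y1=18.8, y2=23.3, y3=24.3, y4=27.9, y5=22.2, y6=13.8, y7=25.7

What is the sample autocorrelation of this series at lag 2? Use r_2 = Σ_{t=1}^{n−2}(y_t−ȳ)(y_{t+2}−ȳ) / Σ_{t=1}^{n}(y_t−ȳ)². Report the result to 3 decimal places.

-0.373

Mean ȳ = (18.8 + 23.3 + 24.3 + 27.9 + 22.2 + 13.8 + 25.7)/7 = 22.2857
Deviations from mean: -3.4857, 1.0143, 2.0143, 5.6143, -0.0857, -8.4857, 3.4143
Numerator Σ_{t=1}^{5}(y_t−ȳ)(y_{t+2}−ȳ) = -49.4333
Denominator Σ(y_t−ȳ)² = 132.4286
r_2 = -49.4333 / 132.4286 = -0.373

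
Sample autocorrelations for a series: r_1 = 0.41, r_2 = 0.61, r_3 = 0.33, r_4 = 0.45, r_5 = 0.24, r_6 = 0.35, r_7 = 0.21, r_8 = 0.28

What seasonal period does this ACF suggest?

2

The largest autocorrelation is r_2 = 0.61, with a weaker echo at lag 4 (0.45); the remaining lags stay at or below 0.41.
The dominant spike at lag 2 indicates a seasonal period of 2.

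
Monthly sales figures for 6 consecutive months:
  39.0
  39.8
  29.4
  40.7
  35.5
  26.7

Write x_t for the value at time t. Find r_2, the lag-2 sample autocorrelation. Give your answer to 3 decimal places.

Mean x̄ = (39.0 + 39.8 + 29.4 + 40.7 + 35.5 + 26.7)/6 = 35.1833
Deviations from mean: 3.8167, 4.6167, -5.7833, 5.5167, 0.3167, -8.4833
Numerator Σ_{t=1}^{4}(x_t−x̄)(x_{t+2}−x̄) = -45.2356
Denominator Σ(x_t−x̄)² = 171.8283
r_2 = -45.2356 / 171.8283 = -0.263

-0.263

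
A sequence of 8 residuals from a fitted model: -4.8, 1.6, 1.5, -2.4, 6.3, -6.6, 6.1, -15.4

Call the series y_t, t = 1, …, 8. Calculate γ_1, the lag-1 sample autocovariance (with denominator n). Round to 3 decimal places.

-23.948

Mean ȳ = (-4.8 + 1.6 + 1.5 − 2.4 + 6.3 − 6.6 + 6.1 − 15.4)/8 = -1.7125
Σ_{t=1}^{7}(y_t−ȳ)(y_{t+1}−ȳ) = -191.5814
γ_1 = -191.5814 / 8 = -23.948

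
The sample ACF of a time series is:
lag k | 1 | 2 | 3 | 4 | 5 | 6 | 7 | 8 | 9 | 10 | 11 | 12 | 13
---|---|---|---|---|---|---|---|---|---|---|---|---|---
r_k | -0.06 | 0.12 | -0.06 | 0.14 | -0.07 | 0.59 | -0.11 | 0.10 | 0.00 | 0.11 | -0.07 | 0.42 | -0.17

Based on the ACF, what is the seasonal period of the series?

6

The largest autocorrelation is r_6 = 0.59, with a weaker echo at lag 12 (0.42); the remaining lags stay at or below 0.14.
The dominant spike at lag 6 indicates a seasonal period of 6.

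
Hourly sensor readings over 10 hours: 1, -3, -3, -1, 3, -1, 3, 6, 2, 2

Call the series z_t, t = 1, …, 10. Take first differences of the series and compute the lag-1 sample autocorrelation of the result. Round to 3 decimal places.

-0.264

First differences Δz: -4, 0, 2, 4, -4, 4, 3, -4, 0
Mean of differences = 0.1111
Numerator Σ(Δz_t−Δz̄)(Δz_{t+1}−Δz̄) = -24.5679
Denominator Σ(Δz_t−Δz̄)² = 92.8889
r_1(Δz) = -24.5679 / 92.8889 = -0.264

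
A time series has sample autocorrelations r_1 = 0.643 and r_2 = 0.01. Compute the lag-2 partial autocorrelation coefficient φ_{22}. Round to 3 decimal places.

φ_{22} = (r_2 − r_1²) / (1 − r_1²)
r_1² = (0.643)² = 0.413449
Numerator = 0.01 − 0.4134 = -0.4034; denominator = 1 − 0.4134 = 0.5866
φ_{22} = -0.4034 / 0.5866 = -0.688

-0.688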